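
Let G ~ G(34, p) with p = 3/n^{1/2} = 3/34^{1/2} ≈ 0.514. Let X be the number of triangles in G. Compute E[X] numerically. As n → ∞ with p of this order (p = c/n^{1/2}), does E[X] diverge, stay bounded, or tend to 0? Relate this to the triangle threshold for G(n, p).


Number of potential triangles: C(34, 3) = 5984.
Each occurs with probability p³ ≈ (0.514)³ ≈ 1.36190e-01.
By linearity: E[X] = C(34, 3)·p³ ≈ 5984 · 1.36190e-01 ≈ 814.961.
Since α = 1/2 < 1, p = c/n^{1/2} ≫ 1/n is above the triangle threshold p ~ 1/n. Asymptotically E[X] ~ (c³/6)·n^{3(1−α)} = (3³/6)·n^{1.5} → ∞; triangles are abundant w.h.p.

E[X] ≈ 814.961; in regime p = Θ(1/n^{1/2}) E[X] diverges (above the triangle threshold p ~ 1/n).


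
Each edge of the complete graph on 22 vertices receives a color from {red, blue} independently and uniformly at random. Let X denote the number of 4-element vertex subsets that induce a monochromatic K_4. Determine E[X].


Let X = Σ_S X_S over the C(22, 4) = 7315 subsets S of size 4, where X_S = 1 if the K_4 on S is monochromatic.
For a fixed S, the K_4 on S has C(4, 2) = 6 edges. P[all 6 edges red] = (1/2)^6, and likewise for blue, so P[monochromatic] = 2·(1/2)^6 = 2^{1 − 6} = 1/32.
By linearity of expectation: E[X] = C(22, 4) · 2^{1 − 6} = 7315 · 1/32 = 7315/32.
Numerically: E[X] ≈ 228.5938.

E[X] = C(22,4)·2^(1−C(4,2)) = 7315/32 ≈ 228.5938.


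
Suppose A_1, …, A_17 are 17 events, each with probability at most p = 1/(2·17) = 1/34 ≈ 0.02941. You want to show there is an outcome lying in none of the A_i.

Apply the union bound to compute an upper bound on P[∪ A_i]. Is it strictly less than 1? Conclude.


Union bound: P[∪_{i=1}^{17} A_i] ≤ Σ_i P[A_i] ≤ 17·p = 17·(1/34) = 1/2.
Numerically: 1/2 ≈ 0.50000.
Is 1/2 < 1? YES.
Since P[∪ A_i] ≤ 1/2 < 1, the complement has P[∩ A_i^c] ≥ 1 − 1/2 = 1/2 > 0, so some outcome avoids every A_i.

17·p = 1/2 ≈ 0.50000; existence CERTIFIED by the union bound.


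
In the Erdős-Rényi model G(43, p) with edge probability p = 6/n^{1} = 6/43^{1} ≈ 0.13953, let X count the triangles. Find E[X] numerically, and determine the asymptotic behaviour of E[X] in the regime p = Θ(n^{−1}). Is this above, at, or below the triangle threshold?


Number of potential triangles: C(43, 3) = 12341.
Each occurs with probability p³ ≈ (0.13953)³ ≈ 2.7167419e-03.
By linearity: E[X] = C(43, 3)·p³ ≈ 12341 · 2.7167419e-03 ≈ 33.52731.
Here α = 1, so p = 6/n is exactly at the triangle threshold p ~ 1/n. Asymptotically E[X] → c³/6 = 6³/6 = 36 ≈ 36.00000, a bounded constant. In this regime the triangle count is asymptotically Poisson(c³/6).

E[X] ≈ 33.52731; in regime p = Θ(1/n^{1}) E[X] stays bounded (at the triangle threshold p ~ 1/n).


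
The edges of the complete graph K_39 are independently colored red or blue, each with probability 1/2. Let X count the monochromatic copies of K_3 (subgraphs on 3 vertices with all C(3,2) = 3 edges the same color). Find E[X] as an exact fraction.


Let X = Σ_S X_S over the C(39, 3) = 9139 subsets S of size 3, where X_S = 1 if the K_3 on S is monochromatic.
For a fixed S, the K_3 on S has C(3, 2) = 3 edges. P[all 3 edges red] = (1/2)^3, and likewise for blue, so P[monochromatic] = 2·(1/2)^3 = 2^{1 − 3} = 1/4.
Summing: E[X] = C(39, 3) · 2^{1 − 3} = 9139 · 1/4 = 9139/4.
Numerically: E[X] ≈ 2284.75000.

E[X] = C(39,3)·2^(1−C(3,2)) = 9139/4 ≈ 2284.75000.


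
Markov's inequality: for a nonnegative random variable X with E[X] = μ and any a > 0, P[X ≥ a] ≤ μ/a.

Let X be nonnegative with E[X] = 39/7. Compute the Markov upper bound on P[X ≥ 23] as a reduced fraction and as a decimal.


μ = E[X] = 39/7, a = 23.
Markov: P[X ≥ 23] ≤ μ/a = (39/7)/23 = 39/161.
Numerically: ≈ 0.24224.
(Since a = 23 > μ = 5.57143, the bound 39/161 is < 1 and informative.)

P[X ≥ 23] ≤ 39/161 ≈ 0.24224.


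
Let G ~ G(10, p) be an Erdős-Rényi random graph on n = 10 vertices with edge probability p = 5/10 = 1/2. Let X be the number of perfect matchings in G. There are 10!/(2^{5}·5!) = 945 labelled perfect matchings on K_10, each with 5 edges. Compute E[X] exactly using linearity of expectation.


K_10 has 10!/(2^{5}·5!) = 945 labelled perfect matchings.
For each such perfect matching H, let X_H = 1 if all 5 edges of H are present in G. Then P[X_H = 1] = p^{5} = (1/2)^{5} = 1/32.
By linearity: E[X] = Σ_H E[X_H] = 945 · p^{5} = 945 · 1/32 = 945/32.
Numerically: E[X] ≈ 29.53.

E[X] = 945 · (1/2)^{5} = 945/32 ≈ 29.53.


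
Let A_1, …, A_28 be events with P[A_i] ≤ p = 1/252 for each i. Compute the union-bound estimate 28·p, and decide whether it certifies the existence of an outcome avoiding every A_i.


Union bound: P[∪_{i=1}^{28} A_i] ≤ Σ_i P[A_i] ≤ 28·p = 28·(1/252) = 1/9.
Numerically: 1/9 ≈ 0.11111.
Is 1/9 < 1? YES.
Since P[∪ A_i] ≤ 1/9 < 1, the complement has P[∩ A_i^c] ≥ 1 − 1/9 = 8/9 > 0, so some outcome avoids every A_i.

28·p = 1/9 ≈ 0.11111; existence CERTIFIED by the union bound.


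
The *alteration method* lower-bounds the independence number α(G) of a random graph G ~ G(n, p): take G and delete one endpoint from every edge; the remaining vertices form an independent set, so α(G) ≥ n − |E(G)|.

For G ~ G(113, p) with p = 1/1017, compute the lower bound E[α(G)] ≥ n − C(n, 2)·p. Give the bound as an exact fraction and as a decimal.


E[|E(G)|] = C(113, 2)·p = 6328 · (1/1017) = 56/9.
E[α(G)] ≥ n − E[|E(G)|] = 113 − 56/9 = 961/9.
Numerically: ≈ 106.77778.
(This is only a lower bound; the true E[α(G)] may be larger.)

E[α(G)] ≥ 961/9 ≈ 106.77778.


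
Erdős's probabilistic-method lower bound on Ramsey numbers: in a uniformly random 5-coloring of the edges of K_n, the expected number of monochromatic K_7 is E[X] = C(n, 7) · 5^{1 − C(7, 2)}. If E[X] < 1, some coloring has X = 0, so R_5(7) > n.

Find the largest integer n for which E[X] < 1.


We need C(n, 7) · 5^{1 − 21} < 1, i.e. C(n, 7) < 5^{21 − 1} = 95367431640625.
Check values of n near the boundary:
  n = 332: C(332, 7) = 82772214646616; 82772214646616 < 95367431640625? YES
  n = 333: C(333, 7) = 84549532139028; 84549532139028 < 95367431640625? YES
  n = 334: C(334, 7) = 86359460961576; 86359460961576 < 95367431640625? YES
  n = 335: C(335, 7) = 88202498238195; 88202498238195 < 95367431640625? YES
  n = 336: C(336, 7) = 90079147136880; 90079147136880 < 95367431640625? YES
  n = 337: C(337, 7) = 91989916924632; 91989916924632 < 95367431640625? YES
  n = 338: C(338, 7) = 93935323022736; 93935323022736 < 95367431640625? YES
  n = 339: C(339, 7) = 95915887062372; 95915887062372 < 95367431640625? NO
  n = 340: C(340, 7) = 97932136940560; 97932136940560 < 95367431640625? NO
  n = 341: C(341, 7) = 99984606876440; 99984606876440 < 95367431640625? NO
The largest n with C(n, 7) < 95367431640625 is n = 338 (where E[X] = 93935323022736/95367431640625 ≈ 0.98498). Hence R_5(7) > 338, i.e. R_5(7) ≥ 339.

Largest n = 338; hence R_5(7) > 338.


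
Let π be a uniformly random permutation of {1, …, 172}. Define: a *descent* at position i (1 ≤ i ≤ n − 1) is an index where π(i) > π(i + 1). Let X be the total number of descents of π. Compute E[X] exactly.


Write X = Σ X_I over i = 1, …, 171, with X_I the indicator of one descent.
There are 171 indicators.
For each fixed i, the pair (π(i), π(i+1)) is a uniformly random ordered pair of distinct values from {1, …, 172}; by symmetry P[π(i) > π(i+1)] = 1/2.
By linearity: E[X] = 171 · (1/2) = (172 − 1) · (1/2) = 171/2 ≈ 85.500.

E[X] = 171/2 = 85.500.


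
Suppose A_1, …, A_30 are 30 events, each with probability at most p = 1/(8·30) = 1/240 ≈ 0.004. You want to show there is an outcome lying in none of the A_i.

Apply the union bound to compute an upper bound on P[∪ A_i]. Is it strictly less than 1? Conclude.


Union bound: P[∪_{i=1}^{30} A_i] ≤ Σ_i P[A_i] ≤ 30·p = 30·(1/240) = 1/8.
Numerically: 1/8 ≈ 0.125.
Is 1/8 < 1? YES.
Since P[∪ A_i] ≤ 1/8 < 1, the complement has P[∩ A_i^c] ≥ 1 − 1/8 = 7/8 > 0, so some outcome avoids every A_i.

30·p = 1/8 ≈ 0.125; existence CERTIFIED by the union bound.


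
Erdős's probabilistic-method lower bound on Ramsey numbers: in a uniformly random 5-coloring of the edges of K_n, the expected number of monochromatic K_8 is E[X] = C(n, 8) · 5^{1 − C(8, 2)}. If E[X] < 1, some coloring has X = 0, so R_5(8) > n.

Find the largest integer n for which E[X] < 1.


We need C(n, 8) · 5^{1 − 28} < 1, i.e. C(n, 8) < 5^{28 − 1} = 7450580596923828125.
Check values of n near the boundary:
  n = 860: C(860, 8) = 7182671140665308145; 7182671140665308145 < 7450580596923828125? YES
  n = 861: C(861, 8) = 7250034996615275865; 7250034996615275865 < 7450580596923828125? YES
  n = 862: C(862, 8) = 7317951015318931845; 7317951015318931845 < 7450580596923828125? YES
  n = 863: C(863, 8) = 7386423071602617757; 7386423071602617757 < 7450580596923828125? YES
  n = 864: C(864, 8) = 7455455062926006708; 7455455062926006708 < 7450580596923828125? NO
  n = 865: C(865, 8) = 7525050909487743060; 7525050909487743060 < 7450580596923828125? NO
  n = 866: C(866, 8) = 7595214554331451620; 7595214554331451620 < 7450580596923828125? NO
The largest n with C(n, 8) < 7450580596923828125 is n = 863 (where E[X] = 7386423071602617757/7450580596923828125 ≈ 0.991389). Hence R_5(8) > 863, i.e. R_5(8) ≥ 864.

Largest n = 863; hence R_5(8) > 863.


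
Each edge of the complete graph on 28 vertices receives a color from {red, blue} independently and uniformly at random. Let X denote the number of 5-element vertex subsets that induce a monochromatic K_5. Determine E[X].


Let X = Σ_S X_S over the C(28, 5) = 98280 subsets S of size 5, where X_S = 1 if the K_5 on S is monochromatic.
For a fixed S, the K_5 on S has C(5, 2) = 10 edges. P[all 10 edges red] = (1/2)^10, and likewise for blue, so P[monochromatic] = 2·(1/2)^10 = 2^{1 − 10} = 1/512.
By linearity of expectation: E[X] = C(28, 5) · 2^{1 − 10} = 98280 · 1/512 = 12285/64.
Numerically: E[X] ≈ 191.95312.

E[X] = C(28,5)·2^(1−C(5,2)) = 12285/64 ≈ 191.95312.


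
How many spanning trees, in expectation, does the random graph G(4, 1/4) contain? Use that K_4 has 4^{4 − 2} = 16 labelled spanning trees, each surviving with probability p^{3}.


K_4 has 4^{4 − 2} = 16 labelled spanning trees.
For each such spanning tree H, let X_H = 1 if all 3 edges of H are present in G. Then P[X_H = 1] = p^{3} = (1/4)^{3} = 1/64.
Summing the indicators: E[X] = Σ_H E[X_H] = 16 · p^{3} = 16 · 1/64 = 1/4.
Numerically: E[X] ≈ 0.25.

E[X] = 16 · (1/4)^{3} = 1/4 ≈ 0.25.


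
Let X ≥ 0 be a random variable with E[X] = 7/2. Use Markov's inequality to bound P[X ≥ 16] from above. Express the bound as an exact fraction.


μ = E[X] = 7/2, a = 16.
Markov: P[X ≥ 16] ≤ μ/a = (7/2)/16 = 7/32.
Numerically: ≈ 0.21875.
(Since a = 16 > μ = 3.50000, the bound 7/32 is < 1 and informative.)

P[X ≥ 16] ≤ 7/32 ≈ 0.21875.


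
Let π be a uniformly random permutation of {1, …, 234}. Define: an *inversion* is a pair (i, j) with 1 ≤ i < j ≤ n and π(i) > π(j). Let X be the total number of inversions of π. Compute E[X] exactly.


Write X = Σ X_I over the C(234, 2) = 27261 pairs i < j, with X_I the indicator of one inversion.
There are 27261 indicators.
For each fixed pair i < j, the values π(i) and π(j) are two distinct elements of {1, …, 234} in uniformly random order; by symmetry P[π(i) > π(j)] = 1/2.
By linearity: E[X] = 27261 · (1/2) = C(234, 2) · (1/2) = 27261/2 = 27261/2 ≈ 13630.50000.

E[X] = 27261/2 = 13630.50000.


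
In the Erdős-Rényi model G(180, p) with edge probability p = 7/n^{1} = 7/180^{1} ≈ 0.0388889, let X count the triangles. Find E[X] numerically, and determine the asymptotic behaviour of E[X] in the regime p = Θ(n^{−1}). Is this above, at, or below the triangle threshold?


Number of potential triangles: C(180, 3) = 955860.
Each occurs with probability p³ ≈ (0.0388889)³ ≈ 5.88134431e-05.
By linearity: E[X] = C(180, 3)·p³ ≈ 955860 · 5.88134431e-05 ≈ 56.217418.
Here α = 1, so p = 7/n is exactly at the triangle threshold p ~ 1/n. Asymptotically E[X] → c³/6 = 7³/6 = 343/6 ≈ 57.166667, a bounded constant. In this regime the triangle count is asymptotically Poisson(c³/6).

E[X] ≈ 56.217418; in regime p = Θ(1/n^{1}) E[X] stays bounded (at the triangle threshold p ~ 1/n).


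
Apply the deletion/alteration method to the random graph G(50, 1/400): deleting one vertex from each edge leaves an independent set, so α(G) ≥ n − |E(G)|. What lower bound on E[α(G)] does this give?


E[|E(G)|] = C(50, 2)·p = 1225 · (1/400) = 49/16.
E[α(G)] ≥ n − E[|E(G)|] = 50 − 49/16 = 751/16.
Numerically: ≈ 46.937500.
(This is only a lower bound; the true E[α(G)] may be larger.)

E[α(G)] ≥ 751/16 ≈ 46.937500.


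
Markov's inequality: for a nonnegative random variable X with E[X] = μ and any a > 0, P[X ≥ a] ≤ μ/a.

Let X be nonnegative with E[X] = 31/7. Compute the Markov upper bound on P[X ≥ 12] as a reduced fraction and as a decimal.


μ = E[X] = 31/7, a = 12.
Markov: P[X ≥ 12] ≤ μ/a = (31/7)/12 = 31/84.
Numerically: ≈ 0.36905.
(Since a = 12 > μ = 4.42857, the bound 31/84 is < 1 and informative.)

P[X ≥ 12] ≤ 31/84 ≈ 0.36905.


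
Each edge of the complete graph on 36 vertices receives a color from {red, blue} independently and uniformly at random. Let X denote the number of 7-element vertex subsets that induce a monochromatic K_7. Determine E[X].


Let X = Σ_S X_S over the C(36, 7) = 8347680 subsets S of size 7, where X_S = 1 if the K_7 on S is monochromatic.
For a fixed S, the K_7 on S has C(7, 2) = 21 edges. P[all 21 edges red] = (1/2)^21, and likewise for blue, so P[monochromatic] = 2·(1/2)^21 = 2^{1 − 21} = 1/1048576.
Summing: E[X] = C(36, 7) · 2^{1 − 21} = 8347680 · 1/1048576 = 260865/32768.
Numerically: E[X] ≈ 7.961.

E[X] = C(36,7)·2^(1−C(7,2)) = 260865/32768 ≈ 7.961.


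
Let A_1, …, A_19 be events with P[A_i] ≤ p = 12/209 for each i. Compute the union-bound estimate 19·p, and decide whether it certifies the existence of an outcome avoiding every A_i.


Union bound: P[∪_{i=1}^{19} A_i] ≤ Σ_i P[A_i] ≤ 19·p = 19·(12/209) = 12/11.
Numerically: 12/11 ≈ 1.090909.
Is 12/11 < 1? NO.
Since the bound 12/11 is ≥ 1, the union bound is uninformative here; it does NOT by itself certify existence.

19·p = 12/11 ≈ 1.090909; existence NOT certified by the union bound.


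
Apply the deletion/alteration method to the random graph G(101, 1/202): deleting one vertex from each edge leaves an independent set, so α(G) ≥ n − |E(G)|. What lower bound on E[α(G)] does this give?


E[|E(G)|] = C(101, 2)·p = 5050 · (1/202) = 25.
E[α(G)] ≥ n − E[|E(G)|] = 101 − 25 = 76.
Numerically: ≈ 76.000000.
(This is only a lower bound; the true E[α(G)] may be larger.)

E[α(G)] ≥ 76 ≈ 76.000000.


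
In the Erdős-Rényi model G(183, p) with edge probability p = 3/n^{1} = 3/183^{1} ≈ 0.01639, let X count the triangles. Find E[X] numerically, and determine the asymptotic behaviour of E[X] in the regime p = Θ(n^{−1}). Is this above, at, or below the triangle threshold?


Number of potential triangles: C(183, 3) = 1004731.
Each occurs with probability p³ ≈ (0.01639)³ ≈ 4.405655e-06.
By linearity: E[X] = C(183, 3)·p³ ≈ 1004731 · 4.405655e-06 ≈ 4.4265.
Here α = 1, so p = 3/n is exactly at the triangle threshold p ~ 1/n. Asymptotically E[X] → c³/6 = 3³/6 = 9/2 ≈ 4.5000, a bounded constant. In this regime the triangle count is asymptotically Poisson(c³/6).

E[X] ≈ 4.4265; in regime p = Θ(1/n^{1}) E[X] stays bounded (at the triangle threshold p ~ 1/n).


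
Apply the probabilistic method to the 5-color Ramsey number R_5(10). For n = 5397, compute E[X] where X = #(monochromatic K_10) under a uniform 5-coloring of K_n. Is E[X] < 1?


E[X] = C(5397, 10) · 5^{1 − 45} = 5729779230003226281244520755596 · 5^{−44} = 5729779230003226281244520755596/5684341886080801486968994140625.
As a reduced fraction: E[X] = 5729779230003226281244520755596/5684341886080801486968994140625 ≈ 1.00799.
Is E[X] < 1? NO.
Since E[X] ≥ 1, the first-moment bound is inconclusive at n = 5397; it does NOT by itself certify R_5(10) > 5397.

E[X] = 5729779230003226281244520755596/5684341886080801486968994140625 ≈ 1.00799; E[X] ≥ 1; first-moment method inconclusive here.


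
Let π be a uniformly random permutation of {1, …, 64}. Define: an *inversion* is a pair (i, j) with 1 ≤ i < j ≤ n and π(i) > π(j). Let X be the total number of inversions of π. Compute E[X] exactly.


Write X = Σ X_I over the C(64, 2) = 2016 pairs i < j, with X_I the indicator of one inversion.
There are 2016 indicators.
For each fixed pair i < j, the values π(i) and π(j) are two distinct elements of {1, …, 64} in uniformly random order; by symmetry P[π(i) > π(j)] = 1/2.
By linearity: E[X] = 2016 · (1/2) = C(64, 2) · (1/2) = 2016/2 = 1008 ≈ 1008.0000.

E[X] = 1008 = 1008.0000.


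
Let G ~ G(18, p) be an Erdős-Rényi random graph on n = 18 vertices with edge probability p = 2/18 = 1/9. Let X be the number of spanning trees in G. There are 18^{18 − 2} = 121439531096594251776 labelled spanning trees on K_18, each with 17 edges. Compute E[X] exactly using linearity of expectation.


K_18 has 18^{18 − 2} = 121439531096594251776 labelled spanning trees.
For each such spanning tree H, let X_H = 1 if all 17 edges of H are present in G. Then P[X_H = 1] = p^{17} = (1/9)^{17} = 1/16677181699666569.
Summing the indicators: E[X] = Σ_H E[X_H] = 121439531096594251776 · p^{17} = 121439531096594251776 · 1/16677181699666569 = 65536/9.
Numerically: E[X] ≈ 7282.

E[X] = 121439531096594251776 · (1/9)^{17} = 65536/9 ≈ 7282.


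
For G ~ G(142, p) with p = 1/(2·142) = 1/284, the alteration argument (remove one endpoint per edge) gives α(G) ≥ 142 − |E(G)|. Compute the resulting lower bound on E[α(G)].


E[|E(G)|] = C(142, 2)·p = 10011 · (1/284) = 141/4.
E[α(G)] ≥ n − E[|E(G)|] = 142 − 141/4 = 427/4.
Numerically: ≈ 106.7500.
(This is only a lower bound; the true E[α(G)] may be larger.)

E[α(G)] ≥ 427/4 ≈ 106.7500.


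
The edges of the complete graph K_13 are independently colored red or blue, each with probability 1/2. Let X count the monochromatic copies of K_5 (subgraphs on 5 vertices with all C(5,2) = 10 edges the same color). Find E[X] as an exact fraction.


Let X = Σ_S X_S over the C(13, 5) = 1287 subsets S of size 5, where X_S = 1 if the K_5 on S is monochromatic.
For a fixed S, the K_5 on S has C(5, 2) = 10 edges. P[all 10 edges red] = (1/2)^10, and likewise for blue, so P[monochromatic] = 2·(1/2)^10 = 2^{1 − 10} = 1/512.
Summing: E[X] = C(13, 5) · 2^{1 − 10} = 1287 · 1/512 = 1287/512.
Numerically: E[X] ≈ 2.513672.

E[X] = C(13,5)·2^(1−C(5,2)) = 1287/512 ≈ 2.513672.


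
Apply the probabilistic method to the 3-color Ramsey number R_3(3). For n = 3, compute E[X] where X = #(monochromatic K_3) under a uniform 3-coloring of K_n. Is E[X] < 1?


E[X] = C(3, 3) · 3^{1 − 3} = 1 · 3^{−2} = 1/9.
As a reduced fraction: E[X] = 1/9 ≈ 0.1111111.
Is E[X] < 1? YES.
Since E[X] < 1, there exists a 3-coloring of K_{3} with no monochromatic K_3; hence R_3(3) > 3.

E[X] = 1/9 ≈ 0.1111111; E[X] < 1, so R_3(3) > 3.


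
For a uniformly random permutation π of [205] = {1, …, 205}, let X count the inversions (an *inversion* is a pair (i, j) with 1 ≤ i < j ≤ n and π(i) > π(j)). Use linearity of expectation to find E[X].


Write X = Σ X_I over the C(205, 2) = 20910 pairs i < j, with X_I the indicator of one inversion.
There are 20910 indicators.
For each fixed pair i < j, the values π(i) and π(j) are two distinct elements of {1, …, 205} in uniformly random order; by symmetry P[π(i) > π(j)] = 1/2.
By linearity: E[X] = 20910 · (1/2) = C(205, 2) · (1/2) = 20910/2 = 10455 ≈ 10455.000.

E[X] = 10455 = 10455.000.


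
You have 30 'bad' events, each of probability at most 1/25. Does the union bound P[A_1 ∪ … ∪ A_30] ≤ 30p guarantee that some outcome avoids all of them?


Union bound: P[∪_{i=1}^{30} A_i] ≤ Σ_i P[A_i] ≤ 30·p = 30·(1/25) = 6/5.
Numerically: 6/5 ≈ 1.200000.
Is 6/5 < 1? NO.
Since the bound 6/5 is ≥ 1, the union bound is uninformative here; it does NOT by itself certify existence.

30·p = 6/5 ≈ 1.200000; existence NOT certified by the union bound.


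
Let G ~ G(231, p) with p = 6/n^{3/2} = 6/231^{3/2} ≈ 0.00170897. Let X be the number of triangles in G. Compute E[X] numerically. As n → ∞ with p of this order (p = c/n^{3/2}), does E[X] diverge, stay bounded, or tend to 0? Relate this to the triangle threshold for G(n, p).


Number of potential triangles: C(231, 3) = 2027795.
Each occurs with probability p³ ≈ (0.00170897)³ ≈ 4.99114103e-09.
By linearity: E[X] = C(231, 3)·p³ ≈ 2027795 · 4.99114103e-09 ≈ 0.010121.
Since α = 3/2 > 1, p = c/n^{3/2} = o(1/n) is below the triangle threshold p ~ 1/n. Asymptotically E[X] ~ (c³/6)·n^{3(1−α)} = (6³/6)·n^{-1.5} → 0, so by Markov's inequality G has no triangles w.h.p.

E[X] ≈ 0.010121; in regime p = Θ(1/n^{3/2}) E[X] tends to 0 (below the triangle threshold p ~ 1/n).


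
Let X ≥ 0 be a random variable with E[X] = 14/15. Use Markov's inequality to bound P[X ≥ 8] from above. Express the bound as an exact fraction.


μ = E[X] = 14/15, a = 8.
Markov: P[X ≥ 8] ≤ μ/a = (14/15)/8 = 7/60.
Numerically: ≈ 0.11667.
(Since a = 8 > μ = 0.93333, the bound 7/60 is < 1 and informative.)

P[X ≥ 8] ≤ 7/60 ≈ 0.11667.


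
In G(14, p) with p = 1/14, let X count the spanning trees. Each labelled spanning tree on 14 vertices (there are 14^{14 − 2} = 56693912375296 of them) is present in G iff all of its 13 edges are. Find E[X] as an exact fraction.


K_14 has 14^{14 − 2} = 56693912375296 labelled spanning trees.
For each such spanning tree H, let X_H = 1 if all 13 edges of H are present in G. Then P[X_H = 1] = p^{13} = (1/14)^{13} = 1/793714773254144.
Summing the indicators: E[X] = Σ_H E[X_H] = 56693912375296 · p^{13} = 56693912375296 · 1/793714773254144 = 1/14.
Numerically: E[X] ≈ 0.0714.

E[X] = 56693912375296 · (1/14)^{13} = 1/14 ≈ 0.0714.


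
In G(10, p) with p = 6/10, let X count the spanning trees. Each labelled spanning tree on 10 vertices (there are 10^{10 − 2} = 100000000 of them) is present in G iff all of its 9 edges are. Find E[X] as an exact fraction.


K_10 has 10^{10 − 2} = 100000000 labelled spanning trees.
For each such spanning tree H, let X_H = 1 if all 9 edges of H are present in G. Then P[X_H = 1] = p^{9} = (3/5)^{9} = 19683/1953125.
By linearity: E[X] = Σ_H E[X_H] = 100000000 · p^{9} = 100000000 · 19683/1953125 = 5038848/5.
Numerically: E[X] ≈ 1.01e+06.

E[X] = 100000000 · (3/5)^{9} = 5038848/5 ≈ 1.01e+06.


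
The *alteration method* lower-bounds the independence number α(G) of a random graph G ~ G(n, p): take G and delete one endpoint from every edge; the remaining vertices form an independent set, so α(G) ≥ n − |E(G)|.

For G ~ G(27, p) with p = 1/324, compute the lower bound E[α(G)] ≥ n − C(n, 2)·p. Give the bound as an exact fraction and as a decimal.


E[|E(G)|] = C(27, 2)·p = 351 · (1/324) = 13/12.
E[α(G)] ≥ n − E[|E(G)|] = 27 − 13/12 = 311/12.
Numerically: ≈ 25.917.
(This is only a lower bound; the true E[α(G)] may be larger.)

E[α(G)] ≥ 311/12 ≈ 25.917.


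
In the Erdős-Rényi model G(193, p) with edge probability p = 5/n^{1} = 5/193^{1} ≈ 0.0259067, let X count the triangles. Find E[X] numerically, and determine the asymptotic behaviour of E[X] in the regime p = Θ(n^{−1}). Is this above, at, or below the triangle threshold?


Number of potential triangles: C(193, 3) = 1179616.
Each occurs with probability p³ ≈ (0.0259067)³ ≈ 1.73875378e-05.
By linearity: E[X] = C(193, 3)·p³ ≈ 1179616 · 1.73875378e-05 ≈ 20.510618.
Here α = 1, so p = 5/n is exactly at the triangle threshold p ~ 1/n. Asymptotically E[X] → c³/6 = 5³/6 = 125/6 ≈ 20.833333, a bounded constant. In this regime the triangle count is asymptotically Poisson(c³/6).

E[X] ≈ 20.510618; in regime p = Θ(1/n^{1}) E[X] stays bounded (at the triangle threshold p ~ 1/n).


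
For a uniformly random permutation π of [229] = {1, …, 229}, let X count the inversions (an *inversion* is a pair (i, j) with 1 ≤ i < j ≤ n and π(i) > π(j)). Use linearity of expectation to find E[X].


Write X = Σ X_I over the C(229, 2) = 26106 pairs i < j, with X_I the indicator of one inversion.
There are 26106 indicators.
For each fixed pair i < j, the values π(i) and π(j) are two distinct elements of {1, …, 229} in uniformly random order; by symmetry P[π(i) > π(j)] = 1/2.
By linearity: E[X] = 26106 · (1/2) = C(229, 2) · (1/2) = 26106/2 = 13053 ≈ 13053.00000.

E[X] = 13053 = 13053.00000.


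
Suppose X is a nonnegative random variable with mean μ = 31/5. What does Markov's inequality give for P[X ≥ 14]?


μ = E[X] = 31/5, a = 14.
Markov: P[X ≥ 14] ≤ μ/a = (31/5)/14 = 31/70.
Numerically: ≈ 0.4429.
(Since a = 14 > μ = 6.2000, the bound 31/70 is < 1 and informative.)

P[X ≥ 14] ≤ 31/70 ≈ 0.4429.


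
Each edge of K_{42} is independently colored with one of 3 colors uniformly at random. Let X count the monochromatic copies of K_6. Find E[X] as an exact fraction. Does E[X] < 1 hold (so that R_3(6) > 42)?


E[X] = C(42, 6) · 3^{1 − 15} = 5245786 · 3^{−14} = 5245786/4782969.
As a reduced fraction: E[X] = 5245786/4782969 ≈ 1.0968.
Is E[X] < 1? NO.
Since E[X] ≥ 1, the first-moment bound is inconclusive at n = 42; it does NOT by itself certify R_3(6) > 42.

E[X] = 5245786/4782969 ≈ 1.0968; E[X] ≥ 1; first-moment method inconclusive here.


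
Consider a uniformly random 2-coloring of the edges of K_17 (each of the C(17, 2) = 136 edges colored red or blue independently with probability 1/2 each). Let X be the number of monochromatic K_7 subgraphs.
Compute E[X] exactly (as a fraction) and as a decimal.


Let X = Σ_S X_S over the C(17, 7) = 19448 subsets S of size 7, where X_S = 1 if the K_7 on S is monochromatic.
For a fixed S, the K_7 on S has C(7, 2) = 21 edges. P[all 21 edges red] = (1/2)^21, and likewise for blue, so P[monochromatic] = 2·(1/2)^21 = 2^{1 − 21} = 1/1048576.
By linearity of expectation: E[X] = C(17, 7) · 2^{1 − 21} = 19448 · 1/1048576 = 2431/131072.
Numerically: E[X] ≈ 0.018547.

E[X] = C(17,7)·2^(1−C(7,2)) = 2431/131072 ≈ 0.018547.


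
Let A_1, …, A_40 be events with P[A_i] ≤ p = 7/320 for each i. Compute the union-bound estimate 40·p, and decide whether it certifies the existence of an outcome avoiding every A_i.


Union bound: P[∪_{i=1}^{40} A_i] ≤ Σ_i P[A_i] ≤ 40·p = 40·(7/320) = 7/8.
Numerically: 7/8 ≈ 0.875000.
Is 7/8 < 1? YES.
Since P[∪ A_i] ≤ 7/8 < 1, the complement has P[∩ A_i^c] ≥ 1 − 7/8 = 1/8 > 0, so some outcome avoids every A_i.

40·p = 7/8 ≈ 0.875000; existence CERTIFIED by the union bound.


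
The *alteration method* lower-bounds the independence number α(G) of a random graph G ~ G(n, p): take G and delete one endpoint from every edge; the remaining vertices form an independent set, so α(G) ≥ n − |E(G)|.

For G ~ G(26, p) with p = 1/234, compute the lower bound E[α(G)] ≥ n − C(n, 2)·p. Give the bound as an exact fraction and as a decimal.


E[|E(G)|] = C(26, 2)·p = 325 · (1/234) = 25/18.
E[α(G)] ≥ n − E[|E(G)|] = 26 − 25/18 = 443/18.
Numerically: ≈ 24.61111.
(This is only a lower bound; the true E[α(G)] may be larger.)

E[α(G)] ≥ 443/18 ≈ 24.61111.


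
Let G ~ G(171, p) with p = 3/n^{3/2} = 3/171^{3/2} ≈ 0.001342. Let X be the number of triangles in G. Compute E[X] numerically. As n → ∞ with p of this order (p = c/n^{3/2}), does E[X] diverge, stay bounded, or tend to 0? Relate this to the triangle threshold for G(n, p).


Number of potential triangles: C(171, 3) = 818805.
Each occurs with probability p³ ≈ (0.001342)³ ≈ 2.414801e-09.
By linearity: E[X] = C(171, 3)·p³ ≈ 818805 · 2.414801e-09 ≈ 0.0020.
Since α = 3/2 > 1, p = c/n^{3/2} = o(1/n) is below the triangle threshold p ~ 1/n. Asymptotically E[X] ~ (c³/6)·n^{3(1−α)} = (3³/6)·n^{-1.5} → 0, so by Markov's inequality G has no triangles w.h.p.

E[X] ≈ 0.0020; in regime p = Θ(1/n^{3/2}) E[X] tends to 0 (below the triangle threshold p ~ 1/n).


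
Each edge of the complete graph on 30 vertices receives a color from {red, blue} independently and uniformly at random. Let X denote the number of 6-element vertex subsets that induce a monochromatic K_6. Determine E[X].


Let X = Σ_S X_S over the C(30, 6) = 593775 subsets S of size 6, where X_S = 1 if the K_6 on S is monochromatic.
For a fixed S, the K_6 on S has C(6, 2) = 15 edges. P[all 15 edges red] = (1/2)^15, and likewise for blue, so P[monochromatic] = 2·(1/2)^15 = 2^{1 − 15} = 1/16384.
By linearity: E[X] = C(30, 6) · 2^{1 − 15} = 593775 · 1/16384 = 593775/16384.
Numerically: E[X] ≈ 36.241.

E[X] = C(30,6)·2^(1−C(6,2)) = 593775/16384 ≈ 36.241.


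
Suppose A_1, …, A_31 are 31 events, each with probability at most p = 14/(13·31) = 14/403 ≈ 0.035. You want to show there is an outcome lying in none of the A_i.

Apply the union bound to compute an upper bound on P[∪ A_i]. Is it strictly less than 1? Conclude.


Union bound: P[∪_{i=1}^{31} A_i] ≤ Σ_i P[A_i] ≤ 31·p = 31·(14/403) = 14/13.
Numerically: 14/13 ≈ 1.077.
Is 14/13 < 1? NO.
Since the bound 14/13 is ≥ 1, the union bound is uninformative here; it does NOT by itself certify existence.

31·p = 14/13 ≈ 1.077; existence NOT certified by the union bound.


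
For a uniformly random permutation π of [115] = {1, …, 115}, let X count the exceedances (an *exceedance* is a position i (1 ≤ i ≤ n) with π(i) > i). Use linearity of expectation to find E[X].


Write X = Σ_{i=1}^{115} X_i, where X_i = 1_{π(i) > i}.
For each fixed i, π(i) is uniform over {1, …, 115} (marginal of a uniform permutation), so P[π(i) > i] = (n − i)/n. Summing: Σ_{i=1}^{115} (n − i)/n = (0 + 1 + … + 114)/115 = 115(115 − 1)/(2·115) = (115 − 1)/2.
Hence E[X] = Σ_{i=1}^{115} (115 − i)/115 = 57 ≈ 57.00000.

E[X] = 57 = 57.00000.


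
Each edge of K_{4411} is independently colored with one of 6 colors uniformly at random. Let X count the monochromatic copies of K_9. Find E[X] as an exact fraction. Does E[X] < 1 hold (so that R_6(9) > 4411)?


E[X] = C(4411, 9) · 6^{1 − 36} = 1727920475134582415883601405 · 6^{−35} = 1727920475134582415883601405/1719070799748422591028658176.
As a reduced fraction: E[X] = 1727920475134582415883601405/1719070799748422591028658176 ≈ 1.00515.
Is E[X] < 1? NO.
Since E[X] ≥ 1, the first-moment bound is inconclusive at n = 4411; it does NOT by itself certify R_6(9) > 4411.

E[X] = 1727920475134582415883601405/1719070799748422591028658176 ≈ 1.00515; E[X] ≥ 1; first-moment method inconclusive here.


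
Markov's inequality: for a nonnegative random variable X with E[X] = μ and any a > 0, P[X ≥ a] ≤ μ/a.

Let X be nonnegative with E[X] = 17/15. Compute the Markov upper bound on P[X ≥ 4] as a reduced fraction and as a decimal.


μ = E[X] = 17/15, a = 4.
Markov: P[X ≥ 4] ≤ μ/a = (17/15)/4 = 17/60.
Numerically: ≈ 0.2833.
(Since a = 4 > μ = 1.1333, the bound 17/60 is < 1 and informative.)

P[X ≥ 4] ≤ 17/60 ≈ 0.2833.


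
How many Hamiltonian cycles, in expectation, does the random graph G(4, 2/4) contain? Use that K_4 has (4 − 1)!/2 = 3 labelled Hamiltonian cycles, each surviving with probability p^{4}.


K_4 has (4 − 1)!/2 = 3 labelled Hamiltonian cycles.
For each such Hamiltonian cycle H, let X_H = 1 if all 4 edges of H are present in G. Then P[X_H = 1] = p^{4} = (1/2)^{4} = 1/16.
Summing the indicators: E[X] = Σ_H E[X_H] = 3 · p^{4} = 3 · 1/16 = 3/16.
Numerically: E[X] ≈ 0.1875.

E[X] = 3 · (1/2)^{4} = 3/16 ≈ 0.1875.


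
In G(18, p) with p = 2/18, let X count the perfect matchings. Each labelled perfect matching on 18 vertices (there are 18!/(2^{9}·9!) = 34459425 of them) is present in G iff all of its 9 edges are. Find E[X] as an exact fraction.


K_18 has 18!/(2^{9}·9!) = 34459425 labelled perfect matchings.
For each such perfect matching H, let X_H = 1 if all 9 edges of H are present in G. Then P[X_H = 1] = p^{9} = (1/9)^{9} = 1/387420489.
By linearity of expectation: E[X] = Σ_H E[X_H] = 34459425 · p^{9} = 34459425 · 1/387420489 = 425425/4782969.
Numerically: E[X] ≈ 0.088946.

E[X] = 34459425 · (1/9)^{9} = 425425/4782969 ≈ 0.088946.


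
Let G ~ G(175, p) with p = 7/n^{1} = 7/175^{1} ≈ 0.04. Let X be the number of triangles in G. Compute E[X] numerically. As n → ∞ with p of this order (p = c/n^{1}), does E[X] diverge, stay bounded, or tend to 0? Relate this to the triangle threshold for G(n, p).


Number of potential triangles: C(175, 3) = 877975.
Each occurs with probability p³ ≈ (0.04)³ ≈ 6.40000000e-05.
By linearity: E[X] = C(175, 3)·p³ ≈ 877975 · 6.40000000e-05 ≈ 56.190400.
Here α = 1, so p = 7/n is exactly at the triangle threshold p ~ 1/n. Asymptotically E[X] → c³/6 = 7³/6 = 343/6 ≈ 57.166667, a bounded constant. In this regime the triangle count is asymptotically Poisson(c³/6).

E[X] ≈ 56.190400; in regime p = Θ(1/n^{1}) E[X] stays bounded (at the triangle threshold p ~ 1/n).


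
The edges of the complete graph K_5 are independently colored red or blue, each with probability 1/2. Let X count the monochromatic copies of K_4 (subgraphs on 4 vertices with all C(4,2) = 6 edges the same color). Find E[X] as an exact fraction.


Let X = Σ_S X_S over the C(5, 4) = 5 subsets S of size 4, where X_S = 1 if the K_4 on S is monochromatic.
For a fixed S, the K_4 on S has C(4, 2) = 6 edges. P[all 6 edges red] = (1/2)^6, and likewise for blue, so P[monochromatic] = 2·(1/2)^6 = 2^{1 − 6} = 1/32.
By linearity of expectation: E[X] = C(5, 4) · 2^{1 − 6} = 5 · 1/32 = 5/32.
Numerically: E[X] ≈ 0.156.

E[X] = C(5,4)·2^(1−C(4,2)) = 5/32 ≈ 0.156.


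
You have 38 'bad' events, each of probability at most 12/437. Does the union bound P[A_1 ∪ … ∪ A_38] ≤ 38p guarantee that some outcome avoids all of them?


Union bound: P[∪_{i=1}^{38} A_i] ≤ Σ_i P[A_i] ≤ 38·p = 38·(12/437) = 24/23.
Numerically: 24/23 ≈ 1.043478.
Is 24/23 < 1? NO.
Since the bound 24/23 is ≥ 1, the union bound is uninformative here; it does NOT by itself certify existence.

38·p = 24/23 ≈ 1.043478; existence NOT certified by the union bound.


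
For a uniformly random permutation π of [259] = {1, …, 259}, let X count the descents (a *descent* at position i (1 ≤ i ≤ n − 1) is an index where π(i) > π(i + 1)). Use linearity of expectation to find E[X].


Write X = Σ X_I over i = 1, …, 258, with X_I the indicator of one descent.
There are 258 indicators.
For each fixed i, the pair (π(i), π(i+1)) is a uniformly random ordered pair of distinct values from {1, …, 259}; by symmetry P[π(i) > π(i+1)] = 1/2.
By linearity: E[X] = 258 · (1/2) = (259 − 1) · (1/2) = 129 ≈ 129.000000.

E[X] = 129 = 129.000000.


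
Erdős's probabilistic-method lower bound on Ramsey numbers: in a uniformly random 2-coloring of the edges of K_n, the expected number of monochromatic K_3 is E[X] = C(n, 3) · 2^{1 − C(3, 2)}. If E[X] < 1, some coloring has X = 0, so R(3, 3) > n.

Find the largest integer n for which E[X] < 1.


We need C(n, 3) · 2^{1 − 3} < 1, i.e. C(n, 3) < 2^{3 − 1} = 4.
Check values of n near the boundary:
  n = 3: C(3, 3) = 1; 1 < 4? YES
  n = 4: C(4, 3) = 4; 4 < 4? NO
The largest n with C(n, 3) < 4 is n = 3 (where E[X] = 1/4 ≈ 0.2500). Hence R(3, 3) > 3, i.e. R(3, 3) ≥ 4.

Largest n = 3; hence R(3, 3) > 3.


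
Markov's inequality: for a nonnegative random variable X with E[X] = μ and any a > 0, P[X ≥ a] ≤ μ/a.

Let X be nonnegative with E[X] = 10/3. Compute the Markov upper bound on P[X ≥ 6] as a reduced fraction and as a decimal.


μ = E[X] = 10/3, a = 6.
Markov: P[X ≥ 6] ≤ μ/a = (10/3)/6 = 5/9.
Numerically: ≈ 0.555556.
(Since a = 6 > μ = 3.333333, the bound 5/9 is < 1 and informative.)

P[X ≥ 6] ≤ 5/9 ≈ 0.555556.


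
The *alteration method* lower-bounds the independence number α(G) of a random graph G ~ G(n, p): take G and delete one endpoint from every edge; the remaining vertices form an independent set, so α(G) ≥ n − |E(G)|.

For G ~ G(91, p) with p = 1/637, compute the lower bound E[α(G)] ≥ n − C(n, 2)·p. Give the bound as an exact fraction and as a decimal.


E[|E(G)|] = C(91, 2)·p = 4095 · (1/637) = 45/7.
E[α(G)] ≥ n − E[|E(G)|] = 91 − 45/7 = 592/7.
Numerically: ≈ 84.57143.
(This is only a lower bound; the true E[α(G)] may be larger.)

E[α(G)] ≥ 592/7 ≈ 84.57143.


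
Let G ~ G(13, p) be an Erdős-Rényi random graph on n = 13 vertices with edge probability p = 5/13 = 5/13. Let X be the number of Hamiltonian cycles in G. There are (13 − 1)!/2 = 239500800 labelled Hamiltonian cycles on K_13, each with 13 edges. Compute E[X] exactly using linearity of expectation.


K_13 has (13 − 1)!/2 = 239500800 labelled Hamiltonian cycles.
For each such Hamiltonian cycle H, let X_H = 1 if all 13 edges of H are present in G. Then P[X_H = 1] = p^{13} = (5/13)^{13} = 1220703125/302875106592253.
By linearity of expectation: E[X] = Σ_H E[X_H] = 239500800 · p^{13} = 239500800 · 1220703125/302875106592253 = 292359375000000000/302875106592253.
Numerically: E[X] ≈ 965.3.

E[X] = 239500800 · (5/13)^{13} = 292359375000000000/302875106592253 ≈ 965.3.


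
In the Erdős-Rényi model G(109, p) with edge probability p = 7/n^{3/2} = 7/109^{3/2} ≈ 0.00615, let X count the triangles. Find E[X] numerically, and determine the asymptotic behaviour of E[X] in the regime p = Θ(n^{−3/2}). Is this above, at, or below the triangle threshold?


Number of potential triangles: C(109, 3) = 209934.
Each occurs with probability p³ ≈ (0.00615)³ ≈ 2.32742e-07.
By linearity: E[X] = C(109, 3)·p³ ≈ 209934 · 2.32742e-07 ≈ 0.049.
Since α = 3/2 > 1, p = c/n^{3/2} = o(1/n) is below the triangle threshold p ~ 1/n. Asymptotically E[X] ~ (c³/6)·n^{3(1−α)} = (7³/6)·n^{-1.5} → 0, so by Markov's inequality G has no triangles w.h.p.

E[X] ≈ 0.049; in regime p = Θ(1/n^{3/2}) E[X] tends to 0 (below the triangle threshold p ~ 1/n).


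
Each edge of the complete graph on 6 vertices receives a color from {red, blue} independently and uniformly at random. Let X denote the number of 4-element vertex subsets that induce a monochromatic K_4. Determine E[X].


Let X = Σ_S X_S over the C(6, 4) = 15 subsets S of size 4, where X_S = 1 if the K_4 on S is monochromatic.
For a fixed S, the K_4 on S has C(4, 2) = 6 edges. P[all 6 edges red] = (1/2)^6, and likewise for blue, so P[monochromatic] = 2·(1/2)^6 = 2^{1 − 6} = 1/32.
By linearity: E[X] = C(6, 4) · 2^{1 − 6} = 15 · 1/32 = 15/32.
Numerically: E[X] ≈ 0.4688.

E[X] = C(6,4)·2^(1−C(4,2)) = 15/32 ≈ 0.4688.


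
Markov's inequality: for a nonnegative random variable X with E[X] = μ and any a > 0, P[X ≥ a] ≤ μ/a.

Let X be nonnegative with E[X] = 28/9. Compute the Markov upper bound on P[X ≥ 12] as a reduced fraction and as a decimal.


μ = E[X] = 28/9, a = 12.
Markov: P[X ≥ 12] ≤ μ/a = (28/9)/12 = 7/27.
Numerically: ≈ 0.259259.
(Since a = 12 > μ = 3.111111, the bound 7/27 is < 1 and informative.)

P[X ≥ 12] ≤ 7/27 ≈ 0.259259.


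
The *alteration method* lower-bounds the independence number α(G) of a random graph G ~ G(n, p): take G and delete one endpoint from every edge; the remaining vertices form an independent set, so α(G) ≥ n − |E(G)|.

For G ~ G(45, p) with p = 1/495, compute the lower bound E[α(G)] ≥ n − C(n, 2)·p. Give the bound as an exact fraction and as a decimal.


E[|E(G)|] = C(45, 2)·p = 990 · (1/495) = 2.
E[α(G)] ≥ n − E[|E(G)|] = 45 − 2 = 43.
Numerically: ≈ 43.000000.
(This is only a lower bound; the true E[α(G)] may be larger.)

E[α(G)] ≥ 43 ≈ 43.000000.
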